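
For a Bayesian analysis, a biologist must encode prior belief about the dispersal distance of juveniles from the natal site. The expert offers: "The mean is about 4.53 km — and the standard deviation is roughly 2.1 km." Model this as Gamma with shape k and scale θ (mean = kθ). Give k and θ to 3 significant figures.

For Gamma(k, scale θ): mean = kθ, variance = kθ², so CV = 1/√k.
CV = SD/mean = 2.1/4.53 = 0.4636, hence k = 1/CV² = 4.65.
Then θ = mean/k = 4.53/4.65 = 0.974.

k ≈ 4.65, θ ≈ 0.974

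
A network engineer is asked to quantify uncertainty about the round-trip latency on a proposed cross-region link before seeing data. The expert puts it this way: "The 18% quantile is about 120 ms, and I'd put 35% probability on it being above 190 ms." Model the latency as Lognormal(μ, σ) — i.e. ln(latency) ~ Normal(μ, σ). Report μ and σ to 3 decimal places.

μ ≈ 5.111, σ ≈ 0.353

If T ~ Lognormal(μ,σ) then ln T ~ Normal(μ,σ), so the p-quantile of ln T is μ + z_p·σ.
ln(120) = 4.787 and ln(190) = 5.247; z_{0.18} = -0.9154, z_{0.65} = 0.3853.
σ = (5.247 − 4.787)/(0.3853 − (-0.9154)) = 0.353.
μ = 4.787 − (-0.9154)·0.353 = 5.111.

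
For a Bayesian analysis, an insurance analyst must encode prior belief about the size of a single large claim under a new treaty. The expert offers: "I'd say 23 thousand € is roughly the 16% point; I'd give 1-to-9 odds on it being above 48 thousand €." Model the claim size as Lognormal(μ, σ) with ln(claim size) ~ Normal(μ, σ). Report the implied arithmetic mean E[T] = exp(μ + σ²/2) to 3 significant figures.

If T ~ Lognormal(μ,σ) then ln T ~ Normal(μ,σ), so the p-quantile of ln T is μ + z_p·σ.
ln(23) = 3.135 and ln(48) = 3.871; z_{0.16} = -0.9945, z_{0.9} = 1.282.
σ = (3.871 − 3.135)/(1.282 − (-0.9945)) = 0.323.
μ = 3.135 − (-0.9945)·0.323 = 3.457.
E[T] = exp(μ + σ²/2) = exp(3.457 + 0.0522) = 33.4 thousand €.

E[T] ≈ 33.4 thousand €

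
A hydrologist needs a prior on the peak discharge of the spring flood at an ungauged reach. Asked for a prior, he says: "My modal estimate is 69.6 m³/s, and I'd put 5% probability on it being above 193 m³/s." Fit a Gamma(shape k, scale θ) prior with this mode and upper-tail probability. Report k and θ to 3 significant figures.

Gamma(k,θ) with k>1 has mode (k−1)θ, so θ = 69.6/(k−1).
Need P(X < 193) = 0.95 with θ tied to k this way. Start at k = 2, θ = 69.6: P(X<193) ≈ 0.764.
Too low — raise k to concentrate. Iterating converges to k ≈ 3.58.
Then θ = 69.6/(3.58−1) ≈ 27.

k ≈ 3.58, θ ≈ 27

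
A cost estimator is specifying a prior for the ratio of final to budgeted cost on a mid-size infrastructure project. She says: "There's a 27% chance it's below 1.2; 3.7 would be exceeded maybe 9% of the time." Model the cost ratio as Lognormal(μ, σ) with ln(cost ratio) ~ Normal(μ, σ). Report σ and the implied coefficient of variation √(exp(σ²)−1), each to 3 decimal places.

If T ~ Lognormal(μ,σ) then ln T ~ Normal(μ,σ), so the p-quantile of ln T is μ + z_p·σ.
ln(1.2) = 0.1823 and ln(3.7) = 1.308; z_{0.27} = -0.6128, z_{0.91} = 1.341.
σ = (1.308 − 0.1823)/(1.341 − (-0.6128)) = 0.576.
μ = 0.1823 − (-0.6128)·0.576 = 0.536.
CV = √(exp(σ²)−1) = √(exp(0.3322)−1) = 0.628.

σ ≈ 0.576, CV ≈ 0.628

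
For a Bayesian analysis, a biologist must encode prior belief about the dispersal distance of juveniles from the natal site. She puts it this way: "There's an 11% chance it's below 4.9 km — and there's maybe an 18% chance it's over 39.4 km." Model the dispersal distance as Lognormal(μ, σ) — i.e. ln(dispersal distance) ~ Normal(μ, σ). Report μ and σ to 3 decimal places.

If T ~ Lognormal(μ,σ) then ln T ~ Normal(μ,σ), so the p-quantile of ln T is μ + z_p·σ.
ln(4.9) = 1.589 and ln(39.4) = 3.674; z_{0.11} = -1.227, z_{0.82} = 0.9154.
σ = (3.674 − 1.589)/(0.9154 − (-1.227)) = 0.973.
μ = 1.589 − (-1.227)·0.973 = 2.783.

μ ≈ 2.783, σ ≈ 0.973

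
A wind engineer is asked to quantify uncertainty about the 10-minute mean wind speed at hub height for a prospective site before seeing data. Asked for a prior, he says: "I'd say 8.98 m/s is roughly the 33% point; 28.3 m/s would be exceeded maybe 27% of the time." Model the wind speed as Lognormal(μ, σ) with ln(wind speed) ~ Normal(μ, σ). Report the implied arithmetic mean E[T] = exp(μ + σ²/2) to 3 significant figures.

E[T] ≈ 26.3 m/s

If T ~ Lognormal(μ,σ) then ln T ~ Normal(μ,σ), so the p-quantile of ln T is μ + z_p·σ.
ln(8.98) = 2.195 and ln(28.3) = 3.343; z_{0.33} = -0.4399, z_{0.73} = 0.6128.
σ = (3.343 − 2.195)/(0.6128 − (-0.4399)) = 1.090.
μ = 2.195 − (-0.4399)·1.090 = 2.675.
E[T] = exp(μ + σ²/2) = exp(2.675 + 0.5945) = 26.3 m/s.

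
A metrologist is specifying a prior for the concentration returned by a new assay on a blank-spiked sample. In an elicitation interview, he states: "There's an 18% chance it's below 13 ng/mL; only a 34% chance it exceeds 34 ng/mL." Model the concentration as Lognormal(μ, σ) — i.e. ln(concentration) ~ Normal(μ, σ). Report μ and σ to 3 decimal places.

μ ≈ 3.228, σ ≈ 0.724

If T ~ Lognormal(μ,σ) then ln T ~ Normal(μ,σ), so the p-quantile of ln T is μ + z_p·σ.
ln(13) = 2.565 and ln(34) = 3.526; z_{0.18} = -0.9154, z_{0.66} = 0.4125.
σ = (3.526 − 2.565)/(0.4125 − (-0.9154)) = 0.724.
μ = 2.565 − (-0.9154)·0.724 = 3.228.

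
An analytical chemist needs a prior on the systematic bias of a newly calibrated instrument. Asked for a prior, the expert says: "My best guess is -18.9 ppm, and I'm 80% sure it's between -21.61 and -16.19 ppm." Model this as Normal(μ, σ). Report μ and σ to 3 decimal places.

μ = -18.900, σ = 2.115

A symmetric 80% interval runs μ ± z·σ with z = 1.282.
Half-width = 2.71, so σ = 2.71/1.282 = 2.115.
μ is the stated best guess, -18.900.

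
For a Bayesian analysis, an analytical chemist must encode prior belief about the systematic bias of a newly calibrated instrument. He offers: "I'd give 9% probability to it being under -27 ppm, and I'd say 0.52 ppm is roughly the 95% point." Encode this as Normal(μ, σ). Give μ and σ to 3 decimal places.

μ = -14.642, σ = 9.218

For Normal(μ,σ), the p-quantile is μ + z_p·σ. Here z_{0.09} = -1.341, z_{0.95} = 1.645.
So -27 = μ − 1.341σ and 0.52 = μ + 1.645σ.
Subtracting: σ = (0.52 − -27)/(1.645 − (-1.341)) = 9.218.
Then μ = -27 − (-1.341)·9.218 = -14.642.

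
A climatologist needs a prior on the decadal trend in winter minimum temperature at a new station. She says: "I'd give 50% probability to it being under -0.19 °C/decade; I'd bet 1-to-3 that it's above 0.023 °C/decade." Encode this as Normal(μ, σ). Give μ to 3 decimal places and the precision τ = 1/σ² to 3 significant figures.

The p-quantile of Normal(μ,σ) is μ + z_p·σ, with z_{0.5} = 0 and z_{0.75} = 0.6745.
Eliminate σ: μ = (z₂·x₁ − z₁·x₂)/(z₂ − z₁) = (0.6745·-0.19 − (0)·0.023)/0.6745 = -0.190.
Then σ = (x₂ − x₁)/(z₂ − z₁) = (0.023 − -0.19)/0.6745 = 0.316.
Precision τ = 1/σ² = 1/0.3158² = 10.

μ = -0.190, τ = 10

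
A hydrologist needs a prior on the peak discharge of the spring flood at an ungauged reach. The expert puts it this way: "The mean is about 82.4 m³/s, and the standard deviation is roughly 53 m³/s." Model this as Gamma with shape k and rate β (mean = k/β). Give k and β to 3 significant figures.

For Gamma(k, rate β): mean = k/β, variance = k/β², so CV = 1/√k.
CV = SD/mean = 53/82.4 = 0.6432, hence k = 1/CV² = 2.42.
Then β = k/mean = 2.42/82.4 = 0.0293.

k ≈ 2.42, β ≈ 0.0293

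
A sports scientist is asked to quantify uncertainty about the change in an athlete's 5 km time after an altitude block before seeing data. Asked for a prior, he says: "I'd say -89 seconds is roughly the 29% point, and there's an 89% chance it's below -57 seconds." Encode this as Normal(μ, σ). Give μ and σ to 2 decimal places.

μ = -79.05, σ = 17.98

The p-quantile of Normal(μ,σ) is μ + z_p·σ, with z_{0.29} = -0.5534 and z_{0.89} = 1.227.
Eliminate σ: μ = (z₂·x₁ − z₁·x₂)/(z₂ − z₁) = (1.227·-89 − (-0.5534)·-57)/1.78 = -79.05.
Then σ = (x₂ − x₁)/(z₂ − z₁) = (-57 − -89)/1.78 = 17.98.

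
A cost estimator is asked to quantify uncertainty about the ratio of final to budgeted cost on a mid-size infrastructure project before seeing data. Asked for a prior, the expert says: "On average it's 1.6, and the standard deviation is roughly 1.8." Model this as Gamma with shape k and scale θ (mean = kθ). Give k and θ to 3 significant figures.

For Gamma(k, scale θ): mean = kθ, variance = kθ², so CV = 1/√k.
CV = SD/mean = 1.8/1.6 = 1.125, hence k = 1/CV² = 0.79.
Then θ = mean/k = 1.6/0.79 = 2.02.

k ≈ 0.79, θ ≈ 2.02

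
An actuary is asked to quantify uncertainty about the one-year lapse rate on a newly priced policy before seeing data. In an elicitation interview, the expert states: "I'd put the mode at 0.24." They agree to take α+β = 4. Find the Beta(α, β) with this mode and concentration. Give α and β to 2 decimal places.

α = 1.48, β = 2.52

For α,β > 1 the Beta mode is (α−1)/(α+β−2). With α+β = 4, the mode is (α−1)/2.
Set (α−1)/2 = 0.24 → α = 1 + 0.24·2 = 1.48.
β = 4 − α = 2.52.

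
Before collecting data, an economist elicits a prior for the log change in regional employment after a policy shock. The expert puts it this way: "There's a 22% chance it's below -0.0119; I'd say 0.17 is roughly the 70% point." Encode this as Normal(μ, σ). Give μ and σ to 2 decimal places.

μ = 0.10, σ = 0.14

For Normal(μ,σ), the p-quantile is μ + z_p·σ. Here z_{0.22} = -0.7722, z_{0.7} = 0.5244.
So -0.0119 = μ − 0.7722σ and 0.17 = μ + 0.5244σ.
Subtracting: σ = (0.17 − -0.0119)/(0.5244 − (-0.7722)) = 0.14.
Then μ = -0.0119 − (-0.7722)·0.14 = 0.10.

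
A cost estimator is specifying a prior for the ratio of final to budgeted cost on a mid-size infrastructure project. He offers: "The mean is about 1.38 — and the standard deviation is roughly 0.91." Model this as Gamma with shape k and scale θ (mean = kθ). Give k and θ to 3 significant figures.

For Gamma(k, scale θ): mean = kθ, variance = kθ², so CV = 1/√k.
CV = SD/mean = 0.91/1.38 = 0.6594, hence k = 1/CV² = 2.3.
Then θ = mean/k = 1.38/2.3 = 0.6.

k ≈ 2.3, θ ≈ 0.6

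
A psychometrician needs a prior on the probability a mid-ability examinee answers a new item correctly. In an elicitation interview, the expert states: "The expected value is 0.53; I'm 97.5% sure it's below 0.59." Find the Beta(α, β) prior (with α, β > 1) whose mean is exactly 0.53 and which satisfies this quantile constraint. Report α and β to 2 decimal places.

α ≈ 139.11, β ≈ 123.36

With mean 0.53 fixed, write α = 0.53s, β = 0.47s where s = α+β.
Need P(θ < 0.59) = 0.975 under Beta(0.53s, 0.47s). Normal approximation: (q−m)/√(m(1−m)/s) ≈ z_{0.975} = 1.96, so s ≈ 0.53·0.47·(1.96)²/(0.59−0.53)² = 265.8.
At s = 265.8: P(θ<0.59) ≈ 0.976. Adjusting to match 0.975 gives s ≈ 262.47.
So α = 0.53·262.47 ≈ 139.11, β = 0.47·262.47 ≈ 123.36.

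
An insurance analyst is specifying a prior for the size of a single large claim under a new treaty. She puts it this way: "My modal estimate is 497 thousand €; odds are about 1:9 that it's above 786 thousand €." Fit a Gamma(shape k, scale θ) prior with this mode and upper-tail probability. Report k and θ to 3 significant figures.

k ≈ 9.93, θ ≈ 55.7

Gamma(k,θ) with k>1 has mode (k−1)θ, so θ = 497/(k−1).
Need P(X < 786) = 0.9 with θ tied to k this way. Start at k = 2, θ = 497: P(X<786) ≈ 0.469.
Too low — raise k to concentrate. Iterating converges to k ≈ 9.93.
Then θ = 497/(9.93−1) ≈ 55.7.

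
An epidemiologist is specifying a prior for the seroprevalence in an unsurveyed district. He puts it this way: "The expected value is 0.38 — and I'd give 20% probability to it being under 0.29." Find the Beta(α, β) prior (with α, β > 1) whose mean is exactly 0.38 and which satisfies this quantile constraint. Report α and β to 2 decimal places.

With mean 0.38 fixed, write α = 0.38s, β = 0.62s where s = α+β.
Need P(θ < 0.29) = 0.2 under Beta(0.38s, 0.62s). Normal approximation: (q−m)/√(m(1−m)/s) ≈ z_{0.2} = -0.842, so s ≈ 0.38·0.62·(-0.842)²/(0.29−0.38)² = 20.6.
At s = 20.6: P(θ<0.29) ≈ 0.203. Adjusting to match 0.2 gives s ≈ 21.13.
So α = 0.38·21.13 ≈ 8.03, β = 0.62·21.13 ≈ 13.10.

α ≈ 8.03, β ≈ 13.10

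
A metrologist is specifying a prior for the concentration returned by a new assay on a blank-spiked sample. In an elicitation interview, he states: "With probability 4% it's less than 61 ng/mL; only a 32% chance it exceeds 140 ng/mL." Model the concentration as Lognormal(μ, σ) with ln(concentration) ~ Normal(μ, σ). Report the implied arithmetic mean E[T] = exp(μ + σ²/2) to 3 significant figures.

If T ~ Lognormal(μ,σ) then ln T ~ Normal(μ,σ), so the p-quantile of ln T is μ + z_p·σ.
ln(61) = 4.111 and ln(140) = 4.942; z_{0.04} = -1.751, z_{0.68} = 0.4677.
σ = (4.942 − 4.111)/(0.4677 − (-1.751)) = 0.374.
μ = 4.111 − (-1.751)·0.374 = 4.766.
E[T] = exp(μ + σ²/2) = exp(4.766 + 0.0701) = 126 ng/mL.

E[T] ≈ 126 ng/mL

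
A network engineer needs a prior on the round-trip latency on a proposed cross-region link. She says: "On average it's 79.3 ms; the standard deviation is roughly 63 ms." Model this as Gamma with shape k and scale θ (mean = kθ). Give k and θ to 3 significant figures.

k ≈ 1.58, θ ≈ 50.1

For Gamma(k, scale θ): mean = kθ, variance = kθ², so CV = 1/√k.
CV = SD/mean = 63/79.3 = 0.7945, hence k = 1/CV² = 1.58.
Then θ = mean/k = 79.3/1.58 = 50.1.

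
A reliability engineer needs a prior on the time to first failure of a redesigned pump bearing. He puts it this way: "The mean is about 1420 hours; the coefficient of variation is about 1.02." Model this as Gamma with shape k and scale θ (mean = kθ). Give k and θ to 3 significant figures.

k ≈ 0.961, θ ≈ 1480

For Gamma(k, scale θ): mean = kθ, variance = kθ², so CV = 1/√k.
CV = 1.02, hence k = 1/CV² = 0.961.
Then θ = mean/k = 1420/0.961 = 1480.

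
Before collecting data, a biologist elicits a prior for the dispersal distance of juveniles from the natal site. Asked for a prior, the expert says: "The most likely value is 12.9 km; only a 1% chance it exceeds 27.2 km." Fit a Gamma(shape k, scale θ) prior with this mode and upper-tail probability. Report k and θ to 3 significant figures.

k ≈ 9.74, θ ≈ 1.48

Gamma(k,θ) with k>1 has mode (k−1)θ, so θ = 12.9/(k−1).
Need P(X < 27.2) = 0.99 with θ tied to k this way. Start at k = 2, θ = 12.9: P(X<27.2) ≈ 0.623.
Too low — raise k to concentrate. Iterating converges to k ≈ 9.74.
Then θ = 12.9/(9.74−1) ≈ 1.48.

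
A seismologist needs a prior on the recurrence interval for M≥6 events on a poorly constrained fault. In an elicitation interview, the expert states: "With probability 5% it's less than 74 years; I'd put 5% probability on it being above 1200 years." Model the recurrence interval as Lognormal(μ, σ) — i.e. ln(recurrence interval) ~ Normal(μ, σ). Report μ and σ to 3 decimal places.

μ ≈ 5.697, σ ≈ 0.847

If T ~ Lognormal(μ,σ) then ln T ~ Normal(μ,σ), so the p-quantile of ln T is μ + z_p·σ.
ln(74) = 4.304 and ln(1200) = 7.09; z_{0.05} = -1.645, z_{0.95} = 1.645.
σ = (7.09 − 4.304)/(1.645 − (-1.645)) = 0.847.
μ = 4.304 − (-1.645)·0.847 = 5.697.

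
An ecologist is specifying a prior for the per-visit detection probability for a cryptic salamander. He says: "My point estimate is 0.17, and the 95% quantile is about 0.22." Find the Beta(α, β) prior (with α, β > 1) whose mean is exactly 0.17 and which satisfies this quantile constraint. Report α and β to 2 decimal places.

With mean 0.17 fixed, write α = 0.17s, β = 0.83s where s = α+β.
Need P(θ < 0.22) = 0.95 under Beta(0.17s, 0.83s). Normal approximation: (q−m)/√(m(1−m)/s) ≈ z_{0.95} = 1.64, so s ≈ 0.17·0.83·(1.64)²/(0.22−0.17)² = 152.7.
At s = 152.7: P(θ<0.22) ≈ 0.943. Adjusting to match 0.95 gives s ≈ 165.95.
So α = 0.17·165.95 ≈ 28.21, β = 0.83·165.95 ≈ 137.73.

α ≈ 28.21, β ≈ 137.73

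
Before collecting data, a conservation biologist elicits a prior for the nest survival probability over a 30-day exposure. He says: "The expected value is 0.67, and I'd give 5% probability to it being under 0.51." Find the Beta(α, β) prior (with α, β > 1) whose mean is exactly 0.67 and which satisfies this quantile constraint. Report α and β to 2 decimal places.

α ≈ 16.65, β ≈ 8.20

With mean 0.67 fixed, write α = 0.67s, β = 0.33s where s = α+β.
Need P(θ < 0.51) = 0.05 under Beta(0.67s, 0.33s). Normal approximation: (q−m)/√(m(1−m)/s) ≈ z_{0.05} = -1.64, so s ≈ 0.67·0.33·(-1.64)²/(0.51−0.67)² = 23.4.
At s = 23.4: P(θ<0.51) ≈ 0.055. Adjusting to match 0.05 gives s ≈ 24.85.
So α = 0.67·24.85 ≈ 16.65, β = 0.33·24.85 ≈ 8.20.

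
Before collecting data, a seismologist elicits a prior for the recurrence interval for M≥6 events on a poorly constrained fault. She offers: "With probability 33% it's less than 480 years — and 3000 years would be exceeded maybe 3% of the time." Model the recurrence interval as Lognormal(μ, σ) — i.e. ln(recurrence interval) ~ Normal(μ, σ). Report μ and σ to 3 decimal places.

μ ≈ 6.521, σ ≈ 0.790

If T ~ Lognormal(μ,σ) then ln T ~ Normal(μ,σ), so the p-quantile of ln T is μ + z_p·σ.
ln(480) = 6.174 and ln(3000) = 8.006; z_{0.33} = -0.4399, z_{0.97} = 1.881.
σ = (8.006 − 6.174)/(1.881 − (-0.4399)) = 0.790.
μ = 6.174 − (-0.4399)·0.790 = 6.521.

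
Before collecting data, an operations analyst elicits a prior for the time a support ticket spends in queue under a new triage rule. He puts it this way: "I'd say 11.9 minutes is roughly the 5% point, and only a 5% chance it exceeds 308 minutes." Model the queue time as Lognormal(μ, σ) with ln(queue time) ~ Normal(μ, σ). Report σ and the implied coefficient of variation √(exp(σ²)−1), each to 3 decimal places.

σ ≈ 0.989, CV ≈ 1.288

If T ~ Lognormal(μ,σ) then ln T ~ Normal(μ,σ), so the p-quantile of ln T is μ + z_p·σ.
ln(11.9) = 2.477 and ln(308) = 5.73; z_{0.05} = -1.645, z_{0.95} = 1.645.
σ = (5.73 − 2.477)/(1.645 − (-1.645)) = 0.989.
μ = 2.477 − (-1.645)·0.989 = 4.103.
CV = √(exp(σ²)−1) = √(exp(0.9781)−1) = 1.288.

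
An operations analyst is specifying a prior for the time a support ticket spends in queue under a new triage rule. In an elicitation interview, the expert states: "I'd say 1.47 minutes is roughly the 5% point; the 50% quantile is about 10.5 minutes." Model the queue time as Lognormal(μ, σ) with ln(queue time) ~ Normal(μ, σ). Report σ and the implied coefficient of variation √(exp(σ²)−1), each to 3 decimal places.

σ ≈ 1.195, CV ≈ 1.781

If T ~ Lognormal(μ,σ) then ln T ~ Normal(μ,σ), so the p-quantile of ln T is μ + z_p·σ.
ln(1.47) = 0.3853 and ln(10.5) = 2.351; z_{0.05} = -1.645, z_{0.5} = 0.
σ = (2.351 − 0.3853)/(0 − (-1.645)) = 1.195.
μ = 0.3853 − (-1.645)·1.195 = 2.351.
CV = √(exp(σ²)−1) = √(exp(1.4288)−1) = 1.781.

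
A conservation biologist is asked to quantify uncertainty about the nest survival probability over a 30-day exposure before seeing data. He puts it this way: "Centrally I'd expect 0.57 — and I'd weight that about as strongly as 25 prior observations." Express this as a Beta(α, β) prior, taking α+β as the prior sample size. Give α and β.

α = 14.25, β = 10.75

Under the effective-sample-size interpretation, Beta(α, β) has prior mean α/(α+β) and prior sample size α+β.
So α+β = 25 and α/(α+β) = 0.57, giving α = 0.57·25 = 14.25 and β = 25 − 14.25 = 10.75.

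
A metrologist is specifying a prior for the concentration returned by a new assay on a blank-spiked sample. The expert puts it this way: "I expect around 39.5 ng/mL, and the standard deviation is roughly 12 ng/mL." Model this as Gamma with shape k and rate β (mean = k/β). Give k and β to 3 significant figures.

k ≈ 10.8, β ≈ 0.274

For Gamma(k, rate β): mean = k/β, variance = k/β², so CV = 1/√k.
CV = SD/mean = 12/39.5 = 0.3038, hence k = 1/CV² = 10.8.
Then β = k/mean = 10.8/39.5 = 0.274.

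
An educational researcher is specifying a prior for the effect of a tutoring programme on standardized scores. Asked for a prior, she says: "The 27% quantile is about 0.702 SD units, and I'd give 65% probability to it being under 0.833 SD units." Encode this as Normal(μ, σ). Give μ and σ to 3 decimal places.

For Normal(μ,σ), the p-quantile is μ + z_p·σ. Here z_{0.27} = -0.6128, z_{0.65} = 0.3853.
So 0.702 = μ − 0.6128σ and 0.833 = μ + 0.3853σ.
Subtracting: σ = (0.833 − 0.702)/(0.3853 − (-0.6128)) = 0.131.
Then μ = 0.702 − (-0.6128)·0.131 = 0.782.

μ = 0.782, σ = 0.131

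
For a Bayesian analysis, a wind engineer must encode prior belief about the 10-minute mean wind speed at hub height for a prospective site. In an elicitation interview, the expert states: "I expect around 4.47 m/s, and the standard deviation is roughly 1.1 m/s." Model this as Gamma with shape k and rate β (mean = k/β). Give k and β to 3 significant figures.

k ≈ 16.5, β ≈ 3.69

For Gamma(k, rate β): mean = k/β, variance = k/β², so CV = 1/√k.
CV = SD/mean = 1.1/4.47 = 0.2461, hence k = 1/CV² = 16.5.
Then β = k/mean = 16.5/4.47 = 3.69.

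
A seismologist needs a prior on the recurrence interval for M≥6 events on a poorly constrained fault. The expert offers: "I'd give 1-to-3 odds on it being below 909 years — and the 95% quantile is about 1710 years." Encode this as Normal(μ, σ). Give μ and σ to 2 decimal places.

The p-quantile of Normal(μ,σ) is μ + z_p·σ, with z_{0.25} = -0.6745 and z_{0.95} = 1.645.
Eliminate σ: μ = (z₂·x₁ − z₁·x₂)/(z₂ − z₁) = (1.645·909 − (-0.6745)·1710)/2.319 = 1141.94.
Then σ = (x₂ − x₁)/(z₂ − z₁) = (1710 − 909)/2.319 = 345.36.

μ = 1141.94, σ = 345.36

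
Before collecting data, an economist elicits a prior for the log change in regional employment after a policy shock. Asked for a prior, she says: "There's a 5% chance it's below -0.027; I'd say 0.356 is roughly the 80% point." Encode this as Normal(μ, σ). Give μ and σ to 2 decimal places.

μ = 0.23, σ = 0.15

The p-quantile of Normal(μ,σ) is μ + z_p·σ, with z_{0.05} = -1.645 and z_{0.8} = 0.8416.
Eliminate σ: μ = (z₂·x₁ − z₁·x₂)/(z₂ − z₁) = (0.8416·-0.027 − (-1.645)·0.356)/2.486 = 0.23.
Then σ = (x₂ − x₁)/(z₂ − z₁) = (0.356 − -0.027)/2.486 = 0.15.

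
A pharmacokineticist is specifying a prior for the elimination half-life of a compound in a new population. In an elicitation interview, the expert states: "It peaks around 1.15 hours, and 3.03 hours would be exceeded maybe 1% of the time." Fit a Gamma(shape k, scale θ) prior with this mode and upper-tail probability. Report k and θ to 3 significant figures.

k ≈ 5.94, θ ≈ 0.233

Gamma(k,θ) with k>1 has mode (k−1)θ, so θ = 1.15/(k−1).
Need P(X < 3.03) = 0.99 with θ tied to k this way. Start at k = 2, θ = 1.15: P(X<3.03) ≈ 0.739.
Too low — raise k to concentrate. Iterating converges to k ≈ 5.94.
Then θ = 1.15/(5.94−1) ≈ 0.233.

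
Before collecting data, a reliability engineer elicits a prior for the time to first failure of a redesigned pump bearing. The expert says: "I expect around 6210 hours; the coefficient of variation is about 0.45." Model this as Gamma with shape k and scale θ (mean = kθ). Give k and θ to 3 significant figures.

k ≈ 4.94, θ ≈ 1260

For Gamma(k, scale θ): mean = kθ, variance = kθ², so CV = 1/√k.
CV = 0.45, hence k = 1/CV² = 4.94.
Then θ = mean/k = 6210/4.94 = 1260.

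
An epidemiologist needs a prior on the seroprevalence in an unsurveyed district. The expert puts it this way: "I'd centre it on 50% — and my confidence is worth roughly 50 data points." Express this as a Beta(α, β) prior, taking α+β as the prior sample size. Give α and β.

α = 25, β = 25

Under the effective-sample-size interpretation, Beta(α, β) has prior mean α/(α+β) and prior sample size α+β.
So α+β = 50 and α/(α+β) = 0.5, giving α = 0.5·50 = 25 and β = 50 − 25 = 25.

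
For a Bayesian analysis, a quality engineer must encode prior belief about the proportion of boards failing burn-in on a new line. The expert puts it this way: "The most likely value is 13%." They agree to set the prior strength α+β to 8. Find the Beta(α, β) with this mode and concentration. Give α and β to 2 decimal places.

For α,β > 1 the Beta mode is (α−1)/(α+β−2). With α+β = 8, the mode is (α−1)/6.
Set (α−1)/6 = 0.13 → α = 1 + 0.13·6 = 1.78.
β = 8 − α = 6.22.

α = 1.78, β = 6.22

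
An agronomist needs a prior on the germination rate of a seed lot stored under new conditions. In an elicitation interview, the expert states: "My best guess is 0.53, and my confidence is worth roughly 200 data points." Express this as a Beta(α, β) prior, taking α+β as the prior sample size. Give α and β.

Under the effective-sample-size interpretation, Beta(α, β) has prior mean α/(α+β) and prior sample size α+β.
So α+β = 200 and α/(α+β) = 0.53, giving α = 0.53·200 = 106 and β = 200 − 106 = 94.

α = 106, β = 94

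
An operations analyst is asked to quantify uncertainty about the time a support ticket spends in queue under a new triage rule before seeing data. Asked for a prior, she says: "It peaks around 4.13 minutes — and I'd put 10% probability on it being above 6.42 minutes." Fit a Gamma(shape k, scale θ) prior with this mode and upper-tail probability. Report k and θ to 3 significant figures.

k ≈ 10.6, θ ≈ 0.43

Gamma(k,θ) with k>1 has mode (k−1)θ, so θ = 4.13/(k−1).
Need P(X < 6.42) = 0.9 with θ tied to k this way. Start at k = 2, θ = 4.13: P(X<6.42) ≈ 0.460.
Too low — raise k to concentrate. Iterating converges to k ≈ 10.6.
Then θ = 4.13/(10.6−1) ≈ 0.43.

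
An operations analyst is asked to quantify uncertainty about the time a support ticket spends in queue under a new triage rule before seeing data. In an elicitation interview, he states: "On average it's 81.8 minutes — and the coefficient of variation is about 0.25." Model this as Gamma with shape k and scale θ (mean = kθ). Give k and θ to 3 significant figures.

k ≈ 16, θ ≈ 5.11

For Gamma(k, scale θ): mean = kθ, variance = kθ², so CV = 1/√k.
CV = 0.25, hence k = 1/CV² = 16.
Then θ = mean/k = 81.8/16 = 5.11.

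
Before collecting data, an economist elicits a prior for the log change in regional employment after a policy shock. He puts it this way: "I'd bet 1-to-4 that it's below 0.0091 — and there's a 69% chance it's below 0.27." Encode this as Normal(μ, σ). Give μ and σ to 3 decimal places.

For Normal(μ,σ), the p-quantile is μ + z_p·σ. Here z_{0.2} = -0.8416, z_{0.69} = 0.4959.
So 0.0091 = μ − 0.8416σ and 0.27 = μ + 0.4959σ.
Subtracting: σ = (0.27 − 0.0091)/(0.4959 − (-0.8416)) = 0.195.
Then μ = 0.0091 − (-0.8416)·0.195 = 0.173.

μ = 0.173, σ = 0.195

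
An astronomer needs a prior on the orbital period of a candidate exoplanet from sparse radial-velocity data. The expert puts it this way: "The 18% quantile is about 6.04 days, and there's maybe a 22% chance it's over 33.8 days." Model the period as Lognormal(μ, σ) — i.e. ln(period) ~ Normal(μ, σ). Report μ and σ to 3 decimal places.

If T ~ Lognormal(μ,σ) then ln T ~ Normal(μ,σ), so the p-quantile of ln T is μ + z_p·σ.
ln(6.04) = 1.798 and ln(33.8) = 3.52; z_{0.18} = -0.9154, z_{0.78} = 0.7722.
σ = (3.52 − 1.798)/(0.7722 − (-0.9154)) = 1.020.
μ = 1.798 − (-0.9154)·1.020 = 2.732.

μ ≈ 2.732, σ ≈ 1.020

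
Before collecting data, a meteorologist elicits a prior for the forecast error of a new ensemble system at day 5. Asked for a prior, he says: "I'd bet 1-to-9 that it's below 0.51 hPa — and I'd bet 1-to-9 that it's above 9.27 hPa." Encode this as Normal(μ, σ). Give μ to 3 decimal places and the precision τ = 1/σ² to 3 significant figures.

For Normal(μ,σ), the p-quantile is μ + z_p·σ. Here z_{0.1} = -1.282, z_{0.9} = 1.282.
So 0.51 = μ − 1.282σ and 9.27 = μ + 1.282σ.
Subtracting: σ = (9.27 − 0.51)/(1.282 − (-1.282)) = 3.418.
Then μ = 0.51 − (-1.282)·3.418 = 4.890.
Precision τ = 1/σ² = 1/3.418² = 0.0856.

μ = 4.890, τ = 0.0856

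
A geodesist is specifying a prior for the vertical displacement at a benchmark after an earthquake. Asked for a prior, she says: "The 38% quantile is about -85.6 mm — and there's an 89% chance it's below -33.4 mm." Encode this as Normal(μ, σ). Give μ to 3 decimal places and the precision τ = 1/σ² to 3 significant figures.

μ = -75.191, τ = 0.000861

The p-quantile of Normal(μ,σ) is μ + z_p·σ, with z_{0.38} = -0.3055 and z_{0.89} = 1.227.
Eliminate σ: μ = (z₂·x₁ − z₁·x₂)/(z₂ − z₁) = (1.227·-85.6 − (-0.3055)·-33.4)/1.532 = -75.191.
Then σ = (x₂ − x₁)/(z₂ − z₁) = (-33.4 − -85.6)/1.532 = 34.073.
Precision τ = 1/σ² = 1/34.07² = 0.000861.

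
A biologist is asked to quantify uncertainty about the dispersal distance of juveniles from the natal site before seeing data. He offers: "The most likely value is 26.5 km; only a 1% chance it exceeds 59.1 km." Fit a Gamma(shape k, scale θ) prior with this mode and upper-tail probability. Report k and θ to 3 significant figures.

Gamma(k,θ) with k>1 has mode (k−1)θ, so θ = 26.5/(k−1).
Need P(X < 59.1) = 0.99 with θ tied to k this way. Start at k = 2, θ = 26.5: P(X<59.1) ≈ 0.653.
Too low — raise k to concentrate. Iterating converges to k ≈ 8.47.
Then θ = 26.5/(8.47−1) ≈ 3.55.

k ≈ 8.47, θ ≈ 3.55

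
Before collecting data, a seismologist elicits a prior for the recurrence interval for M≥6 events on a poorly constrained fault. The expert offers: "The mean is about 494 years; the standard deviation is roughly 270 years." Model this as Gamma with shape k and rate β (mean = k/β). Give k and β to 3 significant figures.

For Gamma(k, rate β): mean = k/β, variance = k/β², so CV = 1/√k.
CV = SD/mean = 270/494 = 0.5466, hence k = 1/CV² = 3.35.
Then β = k/mean = 3.35/494 = 0.00678.

k ≈ 3.35, β ≈ 0.00678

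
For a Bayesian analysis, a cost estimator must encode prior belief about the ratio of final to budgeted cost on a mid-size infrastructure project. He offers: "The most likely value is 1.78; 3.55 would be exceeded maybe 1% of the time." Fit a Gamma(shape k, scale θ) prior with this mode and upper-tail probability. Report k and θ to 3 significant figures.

k ≈ 11.3, θ ≈ 0.173

Gamma(k,θ) with k>1 has mode (k−1)θ, so θ = 1.78/(k−1).
Need P(X < 3.55) = 0.99 with θ tied to k this way. Start at k = 2, θ = 1.78: P(X<3.55) ≈ 0.592.
Too low — raise k to concentrate. Iterating converges to k ≈ 11.3.
Then θ = 1.78/(11.3−1) ≈ 0.173.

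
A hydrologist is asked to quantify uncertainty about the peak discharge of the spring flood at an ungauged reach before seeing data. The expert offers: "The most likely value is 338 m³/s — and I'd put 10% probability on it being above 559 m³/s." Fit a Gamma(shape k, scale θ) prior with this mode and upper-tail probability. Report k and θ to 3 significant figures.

k ≈ 8.46, θ ≈ 45.3

Gamma(k,θ) with k>1 has mode (k−1)θ, so θ = 338/(k−1).
Need P(X < 559) = 0.9 with θ tied to k this way. Start at k = 2, θ = 338: P(X<559) ≈ 0.492.
Too low — raise k to concentrate. Iterating converges to k ≈ 8.46.
Then θ = 338/(8.46−1) ≈ 45.3.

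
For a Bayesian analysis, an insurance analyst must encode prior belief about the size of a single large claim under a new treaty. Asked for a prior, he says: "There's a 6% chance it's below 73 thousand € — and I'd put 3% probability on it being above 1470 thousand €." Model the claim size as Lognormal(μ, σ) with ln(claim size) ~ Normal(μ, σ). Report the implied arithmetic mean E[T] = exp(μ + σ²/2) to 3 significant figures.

E[T] ≈ 416 thousand €

If T ~ Lognormal(μ,σ) then ln T ~ Normal(μ,σ), so the p-quantile of ln T is μ + z_p·σ.
ln(73) = 4.29 and ln(1470) = 7.293; z_{0.06} = -1.555, z_{0.97} = 1.881.
σ = (7.293 − 4.29)/(1.881 − (-1.555)) = 0.874.
μ = 4.29 − (-1.555)·0.874 = 5.649.
E[T] = exp(μ + σ²/2) = exp(5.649 + 0.3819) = 416 thousand €.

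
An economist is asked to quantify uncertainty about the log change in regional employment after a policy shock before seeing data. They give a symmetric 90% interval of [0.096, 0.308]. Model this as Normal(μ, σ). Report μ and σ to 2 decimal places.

A symmetric 90% interval runs μ ± z·σ with z = 1.645.
Half-width = 0.106, so σ = 0.106/1.645 = 0.06.
μ is the interval midpoint, 0.20.

μ = 0.20, σ = 0.06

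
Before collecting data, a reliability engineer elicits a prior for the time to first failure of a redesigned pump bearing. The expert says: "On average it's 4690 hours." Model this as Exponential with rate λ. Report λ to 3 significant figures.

λ ≈ 0.000213

Exponential mean = 1/λ, so λ = 1/4690.0 = 0.000213.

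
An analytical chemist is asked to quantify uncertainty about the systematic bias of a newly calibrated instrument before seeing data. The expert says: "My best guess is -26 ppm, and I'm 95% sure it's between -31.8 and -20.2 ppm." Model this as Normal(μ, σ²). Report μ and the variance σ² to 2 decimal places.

μ = -26.00, σ² = 8.76

A symmetric 95% interval runs μ ± z·σ with z = 1.96.
Half-width = 5.8, so σ = 5.8/1.96 = 2.959 and σ² = 8.76.
μ is the stated best guess, -26.00.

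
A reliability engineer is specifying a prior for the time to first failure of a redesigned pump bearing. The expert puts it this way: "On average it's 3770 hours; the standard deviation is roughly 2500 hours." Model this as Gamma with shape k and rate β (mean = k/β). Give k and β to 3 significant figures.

For Gamma(k, rate β): mean = k/β, variance = k/β², so CV = 1/√k.
CV = SD/mean = 2500/3770 = 0.6631, hence k = 1/CV² = 2.27.
Then β = k/mean = 2.27/3770 = 0.000603.

k ≈ 2.27, β ≈ 0.000603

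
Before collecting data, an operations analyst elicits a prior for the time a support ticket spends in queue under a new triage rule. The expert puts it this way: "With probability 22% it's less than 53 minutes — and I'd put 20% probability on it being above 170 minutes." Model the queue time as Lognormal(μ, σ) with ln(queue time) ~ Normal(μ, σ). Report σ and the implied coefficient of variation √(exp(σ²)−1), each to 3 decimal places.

If T ~ Lognormal(μ,σ) then ln T ~ Normal(μ,σ), so the p-quantile of ln T is μ + z_p·σ.
ln(53) = 3.97 and ln(170) = 5.136; z_{0.22} = -0.7722, z_{0.8} = 0.8416.
σ = (5.136 − 3.97)/(0.8416 − (-0.7722)) = 0.722.
μ = 3.97 − (-0.7722)·0.722 = 4.528.
CV = √(exp(σ²)−1) = √(exp(0.5216)−1) = 0.827.

σ ≈ 0.722, CV ≈ 0.827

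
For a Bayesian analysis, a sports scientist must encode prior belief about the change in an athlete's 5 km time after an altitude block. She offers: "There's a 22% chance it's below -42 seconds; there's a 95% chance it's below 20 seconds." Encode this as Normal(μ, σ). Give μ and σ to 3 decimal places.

For Normal(μ,σ), the p-quantile is μ + z_p·σ. Here z_{0.22} = -0.7722, z_{0.95} = 1.645.
So -42 = μ − 0.7722σ and 20 = μ + 1.645σ.
Subtracting: σ = (20 − -42)/(1.645 − (-0.7722)) = 25.651.
Then μ = -42 − (-0.7722)·25.651 = -22.192.

μ = -22.192, σ = 25.651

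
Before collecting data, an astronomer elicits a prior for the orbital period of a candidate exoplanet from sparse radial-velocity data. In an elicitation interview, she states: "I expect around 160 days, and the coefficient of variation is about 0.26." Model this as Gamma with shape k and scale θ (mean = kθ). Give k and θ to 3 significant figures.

k ≈ 14.8, θ ≈ 10.8

For Gamma(k, scale θ): mean = kθ, variance = kθ², so CV = 1/√k.
CV = 0.26, hence k = 1/CV² = 14.8.
Then θ = mean/k = 160/14.8 = 10.8.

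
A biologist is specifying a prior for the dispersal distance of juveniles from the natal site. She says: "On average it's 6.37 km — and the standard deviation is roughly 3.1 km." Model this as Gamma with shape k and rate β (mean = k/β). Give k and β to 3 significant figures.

k ≈ 4.22, β ≈ 0.663

For Gamma(k, rate β): mean = k/β, variance = k/β², so CV = 1/√k.
CV = SD/mean = 3.1/6.37 = 0.4867, hence k = 1/CV² = 4.22.
Then β = k/mean = 4.22/6.37 = 0.663.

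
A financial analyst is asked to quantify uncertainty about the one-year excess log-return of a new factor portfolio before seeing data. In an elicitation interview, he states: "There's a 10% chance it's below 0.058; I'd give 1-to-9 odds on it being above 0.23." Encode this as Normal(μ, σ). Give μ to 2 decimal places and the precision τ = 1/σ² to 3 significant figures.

μ = 0.14, τ = 222

The p-quantile of Normal(μ,σ) is μ + z_p·σ, with z_{0.1} = -1.282 and z_{0.9} = 1.282.
Eliminate σ: μ = (z₂·x₁ − z₁·x₂)/(z₂ − z₁) = (1.282·0.058 − (-1.282)·0.23)/2.563 = 0.14.
Then σ = (x₂ − x₁)/(z₂ − z₁) = (0.23 − 0.058)/2.563 = 0.07.
Precision τ = 1/σ² = 1/0.06711² = 222.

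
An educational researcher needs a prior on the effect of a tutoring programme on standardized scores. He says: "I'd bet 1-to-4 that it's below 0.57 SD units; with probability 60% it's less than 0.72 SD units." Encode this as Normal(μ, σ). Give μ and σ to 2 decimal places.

μ = 0.69, σ = 0.14

The p-quantile of Normal(μ,σ) is μ + z_p·σ, with z_{0.2} = -0.8416 and z_{0.6} = 0.2533.
Eliminate σ: μ = (z₂·x₁ − z₁·x₂)/(z₂ − z₁) = (0.2533·0.57 − (-0.8416)·0.72)/1.095 = 0.69.
Then σ = (x₂ − x₁)/(z₂ − z₁) = (0.72 − 0.57)/1.095 = 0.14.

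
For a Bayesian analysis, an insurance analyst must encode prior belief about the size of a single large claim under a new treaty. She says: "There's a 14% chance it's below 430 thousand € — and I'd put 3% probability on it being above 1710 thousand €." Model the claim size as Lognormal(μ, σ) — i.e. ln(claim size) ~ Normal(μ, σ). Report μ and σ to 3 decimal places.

μ ≈ 6.567, σ ≈ 0.466

If T ~ Lognormal(μ,σ) then ln T ~ Normal(μ,σ), so the p-quantile of ln T is μ + z_p·σ.
ln(430) = 6.064 and ln(1710) = 7.444; z_{0.14} = -1.08, z_{0.97} = 1.881.
σ = (7.444 − 6.064)/(1.881 − (-1.08)) = 0.466.
μ = 6.064 − (-1.08)·0.466 = 6.567.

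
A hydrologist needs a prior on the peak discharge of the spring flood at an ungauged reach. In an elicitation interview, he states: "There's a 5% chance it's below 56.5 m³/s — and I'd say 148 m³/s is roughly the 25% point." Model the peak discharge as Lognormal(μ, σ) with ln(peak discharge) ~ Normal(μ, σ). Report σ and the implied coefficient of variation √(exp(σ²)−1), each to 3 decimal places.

If T ~ Lognormal(μ,σ) then ln T ~ Normal(μ,σ), so the p-quantile of ln T is μ + z_p·σ.
ln(56.5) = 4.034 and ln(148) = 4.997; z_{0.05} = -1.645, z_{0.25} = -0.6745.
σ = (4.997 − 4.034)/(-0.6745 − (-1.645)) = 0.992.
μ = 4.034 − (-1.645)·0.992 = 5.667.
CV = √(exp(σ²)−1) = √(exp(0.9848)−1) = 1.295.

σ ≈ 0.992, CV ≈ 1.295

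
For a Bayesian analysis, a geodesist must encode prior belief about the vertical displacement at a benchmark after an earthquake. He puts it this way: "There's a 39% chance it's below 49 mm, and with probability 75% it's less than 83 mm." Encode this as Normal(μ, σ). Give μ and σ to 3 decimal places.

The p-quantile of Normal(μ,σ) is μ + z_p·σ, with z_{0.39} = -0.2793 and z_{0.75} = 0.6745.
Eliminate σ: μ = (z₂·x₁ − z₁·x₂)/(z₂ − z₁) = (0.6745·49 − (-0.2793)·83)/0.9538 = 58.957.
Then σ = (x₂ − x₁)/(z₂ − z₁) = (83 − 49)/0.9538 = 35.647.

μ = 58.957, σ = 35.647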